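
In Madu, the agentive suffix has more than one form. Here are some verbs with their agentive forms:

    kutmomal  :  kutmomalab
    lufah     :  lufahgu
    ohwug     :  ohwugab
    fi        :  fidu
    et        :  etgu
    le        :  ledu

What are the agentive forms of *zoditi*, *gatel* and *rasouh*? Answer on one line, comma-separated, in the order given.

zoditidu, gatelab, rasouhgu

The suffix is conditioned by the final sound: -gu when the stem ends in a voiceless consonant (*lufah*, *et*); -ab when the stem ends in a voiced consonant (*kutmomal*, *ohwug*); -du when the stem ends in a vowel (*fi*, *le*).
Since the final sound of *zoditi* is /i/ (a vowel), it takes -du, giving *zoditidu*.
Since the final sound of *gatel* is /l/ (a voiced consonant), it takes -ab, giving *gatelab*.
*rasouh*: final sound = /h/, a voiceless consonant → -gu → *rasouhgu*.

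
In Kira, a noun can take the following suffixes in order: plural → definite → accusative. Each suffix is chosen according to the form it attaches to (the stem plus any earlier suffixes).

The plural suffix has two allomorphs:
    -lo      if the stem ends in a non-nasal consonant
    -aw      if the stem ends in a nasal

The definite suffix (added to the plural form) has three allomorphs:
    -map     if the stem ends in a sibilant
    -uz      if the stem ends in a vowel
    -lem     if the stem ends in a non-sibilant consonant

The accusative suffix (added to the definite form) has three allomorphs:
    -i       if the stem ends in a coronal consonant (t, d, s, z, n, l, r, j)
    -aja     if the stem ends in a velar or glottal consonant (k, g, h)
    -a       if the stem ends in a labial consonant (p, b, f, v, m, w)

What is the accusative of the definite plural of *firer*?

firerlouzi

Since the final consonant of *firer* is /r/ (non-nasal), it takes -lo, giving *firerlo*.
The plural form *firerlo*: final sound = /o/, a vowel → -uz → *firerlouz*.
The definite form *firerlouz*: final consonant = /z/, coronal → -i → *firerlouzi*.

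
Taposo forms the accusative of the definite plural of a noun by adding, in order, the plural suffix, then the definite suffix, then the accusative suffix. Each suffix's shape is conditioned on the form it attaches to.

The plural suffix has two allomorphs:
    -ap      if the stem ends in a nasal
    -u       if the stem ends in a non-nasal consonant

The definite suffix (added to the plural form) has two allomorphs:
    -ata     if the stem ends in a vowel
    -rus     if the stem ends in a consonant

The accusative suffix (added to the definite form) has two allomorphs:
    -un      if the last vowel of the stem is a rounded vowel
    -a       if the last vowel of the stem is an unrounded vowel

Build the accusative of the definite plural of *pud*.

puduataa

*pud* — final consonant /d/ (non-nasal) → -u → *pudu*.
The plural form *pudu* — final sound /u/ (a vowel) → -ata → *puduata*.
Since the last vowel of the definite form *puduata* is /a/ (an unrounded vowel), it takes -a, giving *puduataa*.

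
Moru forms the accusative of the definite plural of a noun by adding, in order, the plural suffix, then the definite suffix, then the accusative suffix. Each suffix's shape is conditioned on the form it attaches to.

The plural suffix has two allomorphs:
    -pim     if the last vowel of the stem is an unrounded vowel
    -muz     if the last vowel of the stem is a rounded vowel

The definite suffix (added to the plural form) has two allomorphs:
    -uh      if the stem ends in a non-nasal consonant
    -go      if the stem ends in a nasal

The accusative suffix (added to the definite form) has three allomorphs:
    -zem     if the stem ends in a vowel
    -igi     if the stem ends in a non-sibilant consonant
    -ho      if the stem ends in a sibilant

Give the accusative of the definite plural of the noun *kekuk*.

*kekuk* — last vowel /u/ (a rounded vowel) → -muz → *kekukmuz*.
The plural form *kekukmuz* — final consonant /z/ (non-nasal) → -uh → *kekukmuzuh*.
The final sound of the definite form *kekukmuzuh* is /h/, which is a non-sibilant consonant, so the accusative suffix is -igi, giving *kekukmuzuhigi*.

kekukmuzuhigi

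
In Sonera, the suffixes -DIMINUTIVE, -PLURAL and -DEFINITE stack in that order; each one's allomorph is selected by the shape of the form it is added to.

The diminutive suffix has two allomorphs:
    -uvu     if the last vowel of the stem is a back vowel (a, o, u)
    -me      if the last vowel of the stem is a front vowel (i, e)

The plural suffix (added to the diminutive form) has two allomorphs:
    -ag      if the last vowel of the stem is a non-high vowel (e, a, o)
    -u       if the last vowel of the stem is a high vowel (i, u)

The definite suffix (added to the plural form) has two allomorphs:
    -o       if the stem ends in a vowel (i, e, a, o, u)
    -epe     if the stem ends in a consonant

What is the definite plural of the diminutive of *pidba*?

pidbauvuuo

The last vowel of *pidba* is /a/, which is a back vowel, so the diminutive suffix is -uvu, giving *pidbauvu*.
The diminutive form *pidbauvu*: last vowel = /u/, a high vowel → -u → *pidbauvuu*.
The plural form *pidbauvuu* — final sound /u/ (a vowel) → -o → *pidbauvuuo*.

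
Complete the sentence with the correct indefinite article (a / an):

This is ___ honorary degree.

an

The indefinite article is chosen by the initial *sound* of the following word, not its spelling.
*honorary* begins with the sound /ɒ/ (silent h) — a vowel sound.
So the article is *an*: This is an honorary degree.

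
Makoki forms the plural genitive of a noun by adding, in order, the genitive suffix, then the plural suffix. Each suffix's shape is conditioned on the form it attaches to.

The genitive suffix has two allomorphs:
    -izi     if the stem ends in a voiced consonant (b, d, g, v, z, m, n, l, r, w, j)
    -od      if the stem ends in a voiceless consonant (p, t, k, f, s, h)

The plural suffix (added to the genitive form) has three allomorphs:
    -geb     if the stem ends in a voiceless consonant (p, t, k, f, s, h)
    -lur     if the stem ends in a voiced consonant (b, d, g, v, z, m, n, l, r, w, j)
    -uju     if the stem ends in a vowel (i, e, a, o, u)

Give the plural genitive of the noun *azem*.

azemiziuju

*azem*: final consonant = /m/, voiced → -izi → *azemizi*.
The genitive form *azemizi* — final sound /i/ (a vowel) → -uju → *azemiziuju*.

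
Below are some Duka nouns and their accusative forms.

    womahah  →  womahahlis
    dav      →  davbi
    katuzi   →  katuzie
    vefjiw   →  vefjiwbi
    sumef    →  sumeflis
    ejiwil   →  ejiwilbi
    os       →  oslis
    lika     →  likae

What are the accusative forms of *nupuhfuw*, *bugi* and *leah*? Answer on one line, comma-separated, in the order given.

nupuhfuwbi, bugie, leahlis

Looking at the final sound of each stem: -lis when the stem ends in a voiceless consonant (*womahah*, *sumef*, *os*); -bi when the stem ends in a voiced consonant (*dav*, *vefjiw*, *ejiwil*); -e when the stem ends in a vowel (*katuzi*, *lika*).
*nupuhfuw*: final sound = /w/, a voiced consonant → -bi → *nupuhfuwbi*.
*bugi*: final sound = /i/, a vowel → -e → *bugie*.
Since the final sound of *leah* is /h/ (a voiceless consonant), it takes -lis, giving *leahlis*.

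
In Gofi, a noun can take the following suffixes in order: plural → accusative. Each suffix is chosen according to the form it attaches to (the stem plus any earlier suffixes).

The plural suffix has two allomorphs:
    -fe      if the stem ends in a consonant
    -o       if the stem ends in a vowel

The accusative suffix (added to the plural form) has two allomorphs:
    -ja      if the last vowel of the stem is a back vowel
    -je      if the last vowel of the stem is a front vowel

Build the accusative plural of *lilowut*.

lilowutfeje

*lilowut*: final sound = /t/, a consonant → -fe → *lilowutfe*.
The plural form *lilowutfe*: last vowel = /e/, a front vowel → -je → *lilowutfeje*.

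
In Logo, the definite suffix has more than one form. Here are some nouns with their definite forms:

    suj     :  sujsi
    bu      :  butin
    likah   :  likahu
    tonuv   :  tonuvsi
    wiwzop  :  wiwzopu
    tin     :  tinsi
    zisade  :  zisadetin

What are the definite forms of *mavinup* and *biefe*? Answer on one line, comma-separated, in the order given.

The alternation tracks the final sound of the stem — -u when the stem ends in a voiceless consonant (*likah*, *wiwzop*); -si when the stem ends in a voiced consonant (*suj*, *tonuv*, *tin*); -tin when the stem ends in a vowel (*bu*, *zisade*).
*mavinup* — final sound /p/ (a voiceless consonant) → -u → *mavinupu*.
*biefe*: final sound = /e/, a vowel → -tin → *biefetin*.

mavinupu, biefetin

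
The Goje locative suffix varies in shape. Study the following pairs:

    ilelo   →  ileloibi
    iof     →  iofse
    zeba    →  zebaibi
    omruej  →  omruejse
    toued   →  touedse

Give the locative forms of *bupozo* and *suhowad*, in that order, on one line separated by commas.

The suffix is conditioned by the final sound: -se when the stem ends in a consonant (*iof*, *omruej*, *toued*); -ibi when the stem ends in a vowel (*ilelo*, *zeba*).
Since the final sound of *bupozo* is /o/ (a vowel), it takes -ibi, giving *bupozoibi*.
The final sound of *suhowad* is /d/, which is a consonant, so the suffix is -se, giving *suhowadse*.

bupozoibi, suhowadse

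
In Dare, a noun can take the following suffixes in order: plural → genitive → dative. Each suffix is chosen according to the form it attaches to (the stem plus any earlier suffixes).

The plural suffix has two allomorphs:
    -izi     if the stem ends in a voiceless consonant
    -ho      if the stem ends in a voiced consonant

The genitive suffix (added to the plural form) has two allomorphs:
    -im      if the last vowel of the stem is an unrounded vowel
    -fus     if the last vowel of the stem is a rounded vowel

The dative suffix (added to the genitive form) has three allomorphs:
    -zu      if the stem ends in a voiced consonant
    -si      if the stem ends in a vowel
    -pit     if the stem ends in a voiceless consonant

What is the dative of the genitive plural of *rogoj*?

rogojhofuspit

Since the final consonant of *rogoj* is /j/ (voiced), it takes -ho, giving *rogojho*.
The plural form *rogojho* — last vowel /o/ (a rounded vowel) → -fus → *rogojhofus*.
The final sound of the genitive form *rogojhofus* is /s/, which is a voiceless consonant, so the dative suffix is -pit, giving *rogojhofuspit*.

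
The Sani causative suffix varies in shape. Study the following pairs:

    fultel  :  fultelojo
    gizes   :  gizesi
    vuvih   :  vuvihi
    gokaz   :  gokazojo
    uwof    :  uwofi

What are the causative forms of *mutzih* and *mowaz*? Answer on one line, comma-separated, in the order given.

mutzihi, mowazojo

Looking at the final consonant of each stem: -i when the stem ends in a voiceless consonant (*gizes*, *vuvih*, *uwof*); -ojo when the stem ends in a voiced consonant (*fultel*, *gokaz*).
Since the final consonant of *mutzih* is /h/ (voiceless), it takes -i, giving *mutzihi*.
*mowaz* — final consonant /z/ (voiced) → -ojo → *mowazojo*.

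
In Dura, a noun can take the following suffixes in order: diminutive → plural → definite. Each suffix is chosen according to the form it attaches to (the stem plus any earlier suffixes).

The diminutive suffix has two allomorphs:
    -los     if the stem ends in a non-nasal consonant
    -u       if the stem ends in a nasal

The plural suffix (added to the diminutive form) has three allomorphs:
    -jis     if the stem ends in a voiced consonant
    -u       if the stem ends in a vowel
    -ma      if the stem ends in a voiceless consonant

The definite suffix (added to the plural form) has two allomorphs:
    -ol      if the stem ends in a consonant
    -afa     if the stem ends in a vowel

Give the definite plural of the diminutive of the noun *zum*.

*zum*: final consonant = /m/, a nasal → -u → *zumu*.
The diminutive form *zumu*: final sound = /u/, a vowel → -u → *zumuu*.
The plural form *zumuu*: final sound = /u/, a vowel → -afa → *zumuuafa*.

zumuuafa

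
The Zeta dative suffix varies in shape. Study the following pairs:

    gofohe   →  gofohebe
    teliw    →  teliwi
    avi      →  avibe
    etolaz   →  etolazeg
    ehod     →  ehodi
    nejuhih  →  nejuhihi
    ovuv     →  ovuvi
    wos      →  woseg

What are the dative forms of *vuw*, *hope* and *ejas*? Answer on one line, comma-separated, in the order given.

vuwi, hopebe, ejaseg

Looking at the final sound of each stem: -eg when the stem ends in a sibilant (*etolaz*, *wos*); -i when the stem ends in a non-sibilant consonant (*teliw*, *ehod*, *nejuhih*, *ovuv*); -be when the stem ends in a vowel (*gofohe*, *avi*).
The final sound of *vuw* is /w/, which is a non-sibilant consonant, so the suffix is -i, giving *vuwi*.
*hope* — final sound /e/ (a vowel) → -be → *hopebe*.
Since the final sound of *ejas* is /s/ (a sibilant), it takes -eg, giving *ejaseg*.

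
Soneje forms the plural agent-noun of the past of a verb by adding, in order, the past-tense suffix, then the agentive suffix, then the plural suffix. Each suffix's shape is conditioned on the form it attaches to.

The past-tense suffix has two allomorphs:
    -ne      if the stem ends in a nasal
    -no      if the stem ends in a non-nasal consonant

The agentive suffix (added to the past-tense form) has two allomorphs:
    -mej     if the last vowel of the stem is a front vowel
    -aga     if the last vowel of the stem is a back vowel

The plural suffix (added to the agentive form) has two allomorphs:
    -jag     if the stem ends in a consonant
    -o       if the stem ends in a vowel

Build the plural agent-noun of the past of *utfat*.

Since the final consonant of *utfat* is /t/ (non-nasal), it takes -no, giving *utfatno*.
The past-tense form *utfatno*: last vowel = /o/, a back vowel → -aga → *utfatnoaga*.
The final sound of the agentive form *utfatnoaga* is /a/, which is a vowel, so the plural suffix is -o, giving *utfatnoagao*.

utfatnoagao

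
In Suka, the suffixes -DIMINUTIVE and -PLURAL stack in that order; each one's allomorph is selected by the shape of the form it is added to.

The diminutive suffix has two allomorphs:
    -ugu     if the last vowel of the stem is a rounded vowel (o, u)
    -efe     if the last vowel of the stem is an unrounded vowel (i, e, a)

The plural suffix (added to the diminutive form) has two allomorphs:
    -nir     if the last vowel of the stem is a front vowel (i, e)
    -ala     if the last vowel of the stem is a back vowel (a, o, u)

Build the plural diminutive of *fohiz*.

fohizefenir

*fohiz* — last vowel /i/ (an unrounded vowel) → -efe → *fohizefe*.
Since the last vowel of the diminutive form *fohizefe* is /e/ (a front vowel), it takes -nir, giving *fohizefenir*.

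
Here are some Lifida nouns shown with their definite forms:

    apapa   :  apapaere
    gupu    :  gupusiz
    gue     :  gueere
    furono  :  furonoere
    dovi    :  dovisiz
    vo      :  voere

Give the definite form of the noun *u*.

usiz

The pattern is height harmony: -siz when the last vowel of the stem is a high vowel (*gupu*, *dovi*); -ere when the last vowel of the stem is a non-high vowel (*apapa*, *gue*, *furono*, *vo*).
*u* — last vowel /u/ (a high vowel) → -siz → *usiz*.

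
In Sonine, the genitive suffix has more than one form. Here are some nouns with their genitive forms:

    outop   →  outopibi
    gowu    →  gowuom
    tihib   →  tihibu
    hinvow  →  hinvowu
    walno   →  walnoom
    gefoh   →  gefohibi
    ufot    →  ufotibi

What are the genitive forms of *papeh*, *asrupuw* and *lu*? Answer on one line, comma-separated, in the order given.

The suffix is conditioned by the final sound: -ibi when the stem ends in a voiceless consonant (*outop*, *gefoh*, *ufot*); -u when the stem ends in a voiced consonant (*tihib*, *hinvow*); -om when the stem ends in a vowel (*gowu*, *walno*).
The final sound of *papeh* is /h/, which is a voiceless consonant, so the suffix is -ibi, giving *papehibi*.
*asrupuw* — final sound /w/ (a voiced consonant) → -u → *asrupuwu*.
The final sound of *lu* is /u/, which is a vowel, so the suffix is -om, giving *luom*.

papehibi, asrupuwu, luom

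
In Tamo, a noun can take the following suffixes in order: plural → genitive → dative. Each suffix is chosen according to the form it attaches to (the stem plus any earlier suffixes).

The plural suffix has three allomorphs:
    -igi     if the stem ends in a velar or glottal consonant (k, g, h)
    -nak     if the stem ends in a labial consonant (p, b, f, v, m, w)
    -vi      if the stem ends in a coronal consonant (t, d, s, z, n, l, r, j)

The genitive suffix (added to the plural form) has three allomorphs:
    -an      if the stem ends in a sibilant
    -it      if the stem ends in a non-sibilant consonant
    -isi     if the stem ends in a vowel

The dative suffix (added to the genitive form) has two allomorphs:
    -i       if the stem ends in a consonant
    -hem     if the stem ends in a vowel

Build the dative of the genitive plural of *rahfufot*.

The final consonant of *rahfufot* is /t/, which is coronal, so the plural suffix is -vi, giving *rahfufotvi*.
The final sound of the plural form *rahfufotvi* is /i/, which is a vowel, so the genitive suffix is -isi, giving *rahfufotviisi*.
Since the final sound of the genitive form *rahfufotviisi* is /i/ (a vowel), it takes -hem, giving *rahfufotviisihem*.

rahfufotviisihem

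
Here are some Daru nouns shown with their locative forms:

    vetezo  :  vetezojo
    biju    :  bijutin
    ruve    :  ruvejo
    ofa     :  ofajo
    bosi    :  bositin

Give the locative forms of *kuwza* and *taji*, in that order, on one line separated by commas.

kuwzajo, tajitin

The suffix is conditioned by the last vowel: -tin when the last vowel of the stem is a high vowel (*biju*, *bosi*); -jo when the last vowel of the stem is a non-high vowel (*vetezo*, *ruve*, *ofa*).
*kuwza*: last vowel = /a/, a non-high vowel → -jo → *kuwzajo*.
*taji* — last vowel /i/ (a high vowel) → -tin → *tajitin*.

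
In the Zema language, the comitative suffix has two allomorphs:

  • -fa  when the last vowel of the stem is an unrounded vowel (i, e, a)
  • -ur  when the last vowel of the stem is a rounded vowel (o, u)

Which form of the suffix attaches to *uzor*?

-ur

Since the last vowel of *uzor* is /o/ (a rounded vowel), it takes -ur.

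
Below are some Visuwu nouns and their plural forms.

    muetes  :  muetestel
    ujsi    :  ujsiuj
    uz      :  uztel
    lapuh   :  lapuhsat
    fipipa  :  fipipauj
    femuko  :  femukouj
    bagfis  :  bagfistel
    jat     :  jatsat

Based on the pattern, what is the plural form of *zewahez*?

zewaheztel

The alternation tracks the final sound of the stem — -tel when the stem ends in a sibilant (*muetes*, *uz*, *bagfis*); -sat when the stem ends in a non-sibilant consonant (*lapuh*, *jat*); -uj when the stem ends in a vowel (*ujsi*, *fipipa*, *femuko*).
The final sound of *zewahez* is /z/, which is a sibilant, so the suffix is -tel, giving *zewaheztel*.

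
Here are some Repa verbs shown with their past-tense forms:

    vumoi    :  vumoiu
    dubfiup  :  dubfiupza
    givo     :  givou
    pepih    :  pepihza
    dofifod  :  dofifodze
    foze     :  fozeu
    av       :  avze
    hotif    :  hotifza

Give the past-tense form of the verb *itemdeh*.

The pattern is voicing of the final sound: -za when the stem ends in a voiceless consonant (*dubfiup*, *pepih*, *hotif*); -ze when the stem ends in a voiced consonant (*dofifod*, *av*); -u when the stem ends in a vowel (*vumoi*, *givo*, *foze*).
*itemdeh* — final sound /h/ (a voiceless consonant) → -za → *itemdehza*.

itemdehza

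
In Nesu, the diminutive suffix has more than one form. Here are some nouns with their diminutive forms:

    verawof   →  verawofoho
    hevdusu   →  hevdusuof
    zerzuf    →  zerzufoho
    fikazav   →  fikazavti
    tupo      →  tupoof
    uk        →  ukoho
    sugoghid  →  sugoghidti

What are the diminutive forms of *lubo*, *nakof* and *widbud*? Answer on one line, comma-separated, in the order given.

luboof, nakofoho, widbudti

The alternation tracks the final sound of the stem — -oho when the stem ends in a voiceless consonant (*verawof*, *zerzuf*, *uk*); -ti when the stem ends in a voiced consonant (*fikazav*, *sugoghid*); -of when the stem ends in a vowel (*hevdusu*, *tupo*).
Since the final sound of *lubo* is /o/ (a vowel), it takes -of, giving *luboof*.
*nakof*: final sound = /f/, a voiceless consonant → -oho → *nakofoho*.
*widbud* — final sound /d/ (a voiced consonant) → -ti → *widbudti*.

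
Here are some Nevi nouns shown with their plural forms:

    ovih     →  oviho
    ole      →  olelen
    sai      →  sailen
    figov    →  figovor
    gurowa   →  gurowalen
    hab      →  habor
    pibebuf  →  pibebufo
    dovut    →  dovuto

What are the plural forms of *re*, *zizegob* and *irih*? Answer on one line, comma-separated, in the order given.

The pattern is voicing of the final sound: -o when the stem ends in a voiceless consonant (*ovih*, *pibebuf*, *dovut*); -or when the stem ends in a voiced consonant (*figov*, *hab*); -len when the stem ends in a vowel (*ole*, *sai*, *gurowa*).
*re* — final sound /e/ (a vowel) → -len → *relen*.
*zizegob* — final sound /b/ (a voiced consonant) → -or → *zizegobor*.
Since the final sound of *irih* is /h/ (a voiceless consonant), it takes -o, giving *iriho*.

relen, zizegobor, iriho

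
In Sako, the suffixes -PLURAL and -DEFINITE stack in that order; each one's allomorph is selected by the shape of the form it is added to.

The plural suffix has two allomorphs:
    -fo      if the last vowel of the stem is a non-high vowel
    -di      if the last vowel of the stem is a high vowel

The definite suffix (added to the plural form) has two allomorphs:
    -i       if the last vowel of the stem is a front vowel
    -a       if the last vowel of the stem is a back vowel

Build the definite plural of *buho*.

The last vowel of *buho* is /o/, which is a non-high vowel, so the plural suffix is -fo, giving *buhofo*.
The plural form *buhofo* — last vowel /o/ (a back vowel) → -a → *buhofoa*.

buhofoa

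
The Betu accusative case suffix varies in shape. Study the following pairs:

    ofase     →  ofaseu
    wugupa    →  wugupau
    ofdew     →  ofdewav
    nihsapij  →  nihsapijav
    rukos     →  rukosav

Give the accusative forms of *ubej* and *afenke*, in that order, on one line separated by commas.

The suffix is conditioned by the final sound: -av when the stem ends in a consonant (*ofdew*, *nihsapij*, *rukos*); -u when the stem ends in a vowel (*ofase*, *wugupa*).
*ubej* — final sound /j/ (a consonant) → -av → *ubejav*.
*afenke*: final sound = /e/, a vowel → -u → *afenkeu*.

ubejav, afenkeu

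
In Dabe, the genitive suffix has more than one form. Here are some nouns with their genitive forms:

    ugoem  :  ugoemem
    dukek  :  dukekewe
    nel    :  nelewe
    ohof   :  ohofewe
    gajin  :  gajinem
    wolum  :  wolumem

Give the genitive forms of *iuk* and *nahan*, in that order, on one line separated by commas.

iukewe, nahanem

The suffix is conditioned by the final consonant: -em when the stem ends in a nasal (*ugoem*, *gajin*, *wolum*); -ewe when the stem ends in a non-nasal consonant (*dukek*, *nel*, *ohof*).
*iuk*: final consonant = /k/, non-nasal → -ewe → *iukewe*.
*nahan*: final consonant = /n/, a nasal → -em → *nahanem*.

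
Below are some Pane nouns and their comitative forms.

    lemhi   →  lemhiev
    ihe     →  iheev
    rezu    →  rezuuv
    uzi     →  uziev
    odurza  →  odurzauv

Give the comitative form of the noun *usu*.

The alternation tracks the last vowel of the stem — -ev when the last vowel of the stem is a front vowel (*lemhi*, *ihe*, *uzi*); -uv when the last vowel of the stem is a back vowel (*rezu*, *odurza*).
*usu* — last vowel /u/ (a back vowel) → -uv → *usuuv*.

usuuv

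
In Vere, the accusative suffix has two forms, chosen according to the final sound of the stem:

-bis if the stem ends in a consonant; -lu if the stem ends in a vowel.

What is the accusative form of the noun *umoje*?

The final sound of *umoje* is /e/, which is a vowel, so the suffix is -lu, giving *umojelu*.

umojelu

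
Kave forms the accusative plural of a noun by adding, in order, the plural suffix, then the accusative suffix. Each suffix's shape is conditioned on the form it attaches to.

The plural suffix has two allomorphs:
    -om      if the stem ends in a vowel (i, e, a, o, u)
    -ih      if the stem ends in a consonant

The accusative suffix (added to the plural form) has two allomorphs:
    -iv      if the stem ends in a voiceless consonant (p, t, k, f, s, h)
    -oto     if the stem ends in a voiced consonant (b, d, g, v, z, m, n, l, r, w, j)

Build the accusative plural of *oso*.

osoomoto

*oso* — final sound /o/ (a vowel) → -om → *osoom*.
The final consonant of the plural form *osoom* is /m/, which is voiced, so the accusative suffix is -oto, giving *osoomoto*.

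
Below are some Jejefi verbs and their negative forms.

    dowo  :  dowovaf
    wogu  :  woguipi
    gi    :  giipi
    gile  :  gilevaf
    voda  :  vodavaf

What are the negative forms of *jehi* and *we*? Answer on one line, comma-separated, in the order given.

jehiipi, wevaf

The pattern is height harmony: -ipi when the last vowel of the stem is a high vowel (*wogu*, *gi*); -vaf when the last vowel of the stem is a non-high vowel (*dowo*, *gile*, *voda*).
*jehi*: last vowel = /i/, a high vowel → -ipi → *jehiipi*.
Since the last vowel of *we* is /e/ (a non-high vowel), it takes -vaf, giving *wevaf*.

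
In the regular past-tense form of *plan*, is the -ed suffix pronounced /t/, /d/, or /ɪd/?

/d/

The stem *plan* ends in a voiced sound other than /d/.
The -ed suffix is realized as /ɪd/ after /t, d/; as /t/ after other voiceless consonants; and as /d/ after other voiced sounds.
So -ed on *plan* is pronounced /d/.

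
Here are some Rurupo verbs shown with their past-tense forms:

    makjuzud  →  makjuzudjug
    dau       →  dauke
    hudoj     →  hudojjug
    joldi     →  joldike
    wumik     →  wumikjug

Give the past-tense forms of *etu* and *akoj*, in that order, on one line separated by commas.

etuke, akojjug

The alternation tracks the final sound of the stem — -jug when the stem ends in a consonant (*makjuzud*, *hudoj*, *wumik*); -ke when the stem ends in a vowel (*dau*, *joldi*).
*etu* — final sound /u/ (a vowel) → -ke → *etuke*.
The final sound of *akoj* is /j/, which is a consonant, so the suffix is -jug, giving *akojjug*.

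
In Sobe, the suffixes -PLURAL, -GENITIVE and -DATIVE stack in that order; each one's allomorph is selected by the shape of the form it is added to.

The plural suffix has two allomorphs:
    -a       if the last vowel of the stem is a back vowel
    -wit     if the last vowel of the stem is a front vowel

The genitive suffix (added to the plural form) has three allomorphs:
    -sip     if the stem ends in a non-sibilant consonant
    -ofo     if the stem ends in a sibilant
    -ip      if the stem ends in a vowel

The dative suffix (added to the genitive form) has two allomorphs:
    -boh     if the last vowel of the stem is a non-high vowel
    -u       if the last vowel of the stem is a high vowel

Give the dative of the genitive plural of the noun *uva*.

The last vowel of *uva* is /a/, which is a back vowel, so the plural suffix is -a, giving *uvaa*.
The plural form *uvaa*: final sound = /a/, a vowel → -ip → *uvaaip*.
The last vowel of the genitive form *uvaaip* is /i/, which is a high vowel, so the dative suffix is -u, giving *uvaaipu*.

uvaaipu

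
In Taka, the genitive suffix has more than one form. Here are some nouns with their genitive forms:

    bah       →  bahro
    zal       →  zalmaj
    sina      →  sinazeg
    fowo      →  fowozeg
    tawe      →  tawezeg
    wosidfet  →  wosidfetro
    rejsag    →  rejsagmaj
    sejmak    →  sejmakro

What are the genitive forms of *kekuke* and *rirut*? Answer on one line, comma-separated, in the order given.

The pattern is voicing of the final sound: -ro when the stem ends in a voiceless consonant (*bah*, *wosidfet*, *sejmak*); -maj when the stem ends in a voiced consonant (*zal*, *rejsag*); -zeg when the stem ends in a vowel (*sina*, *fowo*, *tawe*).
The final sound of *kekuke* is /e/, which is a vowel, so the suffix is -zeg, giving *kekukezeg*.
The final sound of *rirut* is /t/, which is a voiceless consonant, so the suffix is -ro, giving *rirutro*.

kekukezeg, rirutro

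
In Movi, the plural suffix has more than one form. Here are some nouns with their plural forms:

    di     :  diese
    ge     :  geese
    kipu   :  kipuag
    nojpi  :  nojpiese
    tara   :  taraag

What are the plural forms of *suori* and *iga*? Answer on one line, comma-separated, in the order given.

suoriese, igaag

Looking at the last vowel of each stem: -ese when the last vowel of the stem is a front vowel (*di*, *ge*, *nojpi*); -ag when the last vowel of the stem is a back vowel (*kipu*, *tara*).
Since the last vowel of *suori* is /i/ (a front vowel), it takes -ese, giving *suoriese*.
Since the last vowel of *iga* is /a/ (a back vowel), it takes -ag, giving *igaag*.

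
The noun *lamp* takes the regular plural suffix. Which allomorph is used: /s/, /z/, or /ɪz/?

/s/

The stem *lamp* ends in a voiceless non-sibilant consonant.
The plural suffix surfaces as /ɪz/ after sibilants, /s/ after other voiceless consonants, and /z/ after other voiced sounds.
So the plural -s on *lamp* is pronounced /s/.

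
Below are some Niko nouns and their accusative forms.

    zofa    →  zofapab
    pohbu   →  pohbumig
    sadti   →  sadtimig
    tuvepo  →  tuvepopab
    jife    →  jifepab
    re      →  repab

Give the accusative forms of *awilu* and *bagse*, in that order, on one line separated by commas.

The suffix is conditioned by the last vowel: -mig when the last vowel of the stem is a high vowel (*pohbu*, *sadti*); -pab when the last vowel of the stem is a non-high vowel (*zofa*, *tuvepo*, *jife*, *re*).
*awilu* — last vowel /u/ (a high vowel) → -mig → *awilumig*.
*bagse*: last vowel = /e/, a non-high vowel → -pab → *bagsepab*.

awilumig, bagsepab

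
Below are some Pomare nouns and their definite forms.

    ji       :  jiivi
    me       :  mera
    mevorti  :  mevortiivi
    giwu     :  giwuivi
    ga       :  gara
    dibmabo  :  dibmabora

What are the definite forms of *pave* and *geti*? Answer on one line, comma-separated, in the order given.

pavera, getiivi

Looking at the last vowel of each stem: -ivi when the last vowel of the stem is a high vowel (*ji*, *mevorti*, *giwu*); -ra when the last vowel of the stem is a non-high vowel (*me*, *ga*, *dibmabo*).
*pave* — last vowel /e/ (a non-high vowel) → -ra → *pavera*.
Since the last vowel of *geti* is /i/ (a high vowel), it takes -ivi, giving *getiivi*.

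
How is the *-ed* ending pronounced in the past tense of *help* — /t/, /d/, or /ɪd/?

The stem *help* ends in a voiceless consonant other than /t/.
The -ed suffix is realized as /ɪd/ after /t, d/; as /t/ after other voiceless consonants; and as /d/ after other voiced sounds.
So -ed on *help* is pronounced /t/.

/t/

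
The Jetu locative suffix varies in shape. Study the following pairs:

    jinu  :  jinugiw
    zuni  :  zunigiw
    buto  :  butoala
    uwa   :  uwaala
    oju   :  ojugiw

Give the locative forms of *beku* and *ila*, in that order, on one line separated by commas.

Looking at the last vowel of each stem: -giw when the last vowel of the stem is a high vowel (*jinu*, *zuni*, *oju*); -ala when the last vowel of the stem is a non-high vowel (*buto*, *uwa*).
The last vowel of *beku* is /u/, which is a high vowel, so the suffix is -giw, giving *bekugiw*.
Since the last vowel of *ila* is /a/ (a non-high vowel), it takes -ala, giving *ilaala*.

bekugiw, ilaala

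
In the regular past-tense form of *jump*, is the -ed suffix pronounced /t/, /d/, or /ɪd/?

/t/

The stem *jump* ends in a voiceless consonant other than /t/.
The -ed suffix is realized as /ɪd/ after /t, d/; as /t/ after other voiceless consonants; and as /d/ after other voiced sounds.
So -ed on *jump* is pronounced /t/.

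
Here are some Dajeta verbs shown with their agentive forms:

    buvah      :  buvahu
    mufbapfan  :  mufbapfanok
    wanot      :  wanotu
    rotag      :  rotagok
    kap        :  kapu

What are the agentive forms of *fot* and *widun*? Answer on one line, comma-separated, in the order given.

fotu, widunok

The alternation tracks the final consonant of the stem — -u when the stem ends in a voiceless consonant (*buvah*, *wanot*, *kap*); -ok when the stem ends in a voiced consonant (*mufbapfan*, *rotag*).
Since the final consonant of *fot* is /t/ (voiceless), it takes -u, giving *fotu*.
The final consonant of *widun* is /n/, which is voiced, so the suffix is -ok, giving *widunok*.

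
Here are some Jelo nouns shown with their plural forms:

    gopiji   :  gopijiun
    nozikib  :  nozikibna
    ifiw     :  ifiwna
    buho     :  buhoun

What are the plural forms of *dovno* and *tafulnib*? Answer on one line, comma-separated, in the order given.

dovnoun, tafulnibna

The alternation tracks the final sound of the stem — -na when the stem ends in a consonant (*nozikib*, *ifiw*); -un when the stem ends in a vowel (*gopiji*, *buho*).
Since the final sound of *dovno* is /o/ (a vowel), it takes -un, giving *dovnoun*.
*tafulnib* — final sound /b/ (a consonant) → -na → *tafulnibna*.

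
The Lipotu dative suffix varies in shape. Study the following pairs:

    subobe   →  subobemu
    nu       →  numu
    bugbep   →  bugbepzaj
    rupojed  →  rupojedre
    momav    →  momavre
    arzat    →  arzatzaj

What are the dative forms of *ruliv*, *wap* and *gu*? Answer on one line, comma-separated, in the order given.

The pattern is voicing of the final sound: -zaj when the stem ends in a voiceless consonant (*bugbep*, *arzat*); -re when the stem ends in a voiced consonant (*rupojed*, *momav*); -mu when the stem ends in a vowel (*subobe*, *nu*).
*ruliv*: final sound = /v/, a voiced consonant → -re → *rulivre*.
*wap*: final sound = /p/, a voiceless consonant → -zaj → *wapzaj*.
The final sound of *gu* is /u/, which is a vowel, so the suffix is -mu, giving *gumu*.

rulivre, wapzaj, gumu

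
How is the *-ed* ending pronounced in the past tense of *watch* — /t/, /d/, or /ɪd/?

/t/

The stem *watch* ends in a voiceless consonant other than /t/.
The -ed suffix is realized as /ɪd/ after /t, d/; as /t/ after other voiceless consonants; and as /d/ after other voiced sounds.
So -ed on *watch* is pronounced /t/.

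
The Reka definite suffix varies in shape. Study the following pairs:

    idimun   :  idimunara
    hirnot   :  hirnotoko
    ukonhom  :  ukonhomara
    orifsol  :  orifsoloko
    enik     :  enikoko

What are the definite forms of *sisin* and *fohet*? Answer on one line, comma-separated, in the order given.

Looking at the final consonant of each stem: -ara when the stem ends in a nasal (*idimun*, *ukonhom*); -oko when the stem ends in a non-nasal consonant (*hirnot*, *orifsol*, *enik*).
The final consonant of *sisin* is /n/, which is a nasal, so the suffix is -ara, giving *sisinara*.
*fohet* — final consonant /t/ (non-nasal) → -oko → *fohetoko*.

sisinara, fohetoko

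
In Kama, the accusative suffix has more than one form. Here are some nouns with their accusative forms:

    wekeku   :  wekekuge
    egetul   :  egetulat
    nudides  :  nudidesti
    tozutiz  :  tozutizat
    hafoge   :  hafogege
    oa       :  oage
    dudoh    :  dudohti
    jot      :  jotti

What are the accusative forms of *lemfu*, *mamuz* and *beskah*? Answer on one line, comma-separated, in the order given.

lemfuge, mamuzat, beskahti

The pattern is voicing of the final sound: -ti when the stem ends in a voiceless consonant (*nudides*, *dudoh*, *jot*); -at when the stem ends in a voiced consonant (*egetul*, *tozutiz*); -ge when the stem ends in a vowel (*wekeku*, *hafoge*, *oa*).
*lemfu* — final sound /u/ (a vowel) → -ge → *lemfuge*.
*mamuz*: final sound = /z/, a voiced consonant → -at → *mamuzat*.
The final sound of *beskah* is /h/, which is a voiceless consonant, so the suffix is -ti, giving *beskahti*.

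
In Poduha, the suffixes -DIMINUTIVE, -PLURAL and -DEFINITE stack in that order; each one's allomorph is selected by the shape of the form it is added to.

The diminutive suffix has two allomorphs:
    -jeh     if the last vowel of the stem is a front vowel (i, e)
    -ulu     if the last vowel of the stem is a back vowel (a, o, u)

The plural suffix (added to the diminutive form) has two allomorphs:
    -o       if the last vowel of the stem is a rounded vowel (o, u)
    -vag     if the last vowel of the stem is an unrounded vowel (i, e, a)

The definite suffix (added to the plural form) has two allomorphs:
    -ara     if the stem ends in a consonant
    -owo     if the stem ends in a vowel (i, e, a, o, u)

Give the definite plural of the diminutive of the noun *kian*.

*kian*: last vowel = /a/, a back vowel → -ulu → *kianulu*.
The diminutive form *kianulu* — last vowel /u/ (a rounded vowel) → -o → *kianuluo*.
Since the final sound of the plural form *kianuluo* is /o/ (a vowel), it takes -owo, giving *kianuluoowo*.

kianuluoowo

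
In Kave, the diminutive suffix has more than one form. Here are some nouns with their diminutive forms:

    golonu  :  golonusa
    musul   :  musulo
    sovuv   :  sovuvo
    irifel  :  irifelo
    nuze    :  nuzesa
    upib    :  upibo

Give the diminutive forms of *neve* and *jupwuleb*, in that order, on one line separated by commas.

nevesa, jupwulebo

The alternation tracks the final sound of the stem — -o when the stem ends in a consonant (*musul*, *sovuv*, *irifel*, *upib*); -sa when the stem ends in a vowel (*golonu*, *nuze*).
The final sound of *neve* is /e/, which is a vowel, so the suffix is -sa, giving *nevesa*.
Since the final sound of *jupwuleb* is /b/ (a consonant), it takes -o, giving *jupwulebo*.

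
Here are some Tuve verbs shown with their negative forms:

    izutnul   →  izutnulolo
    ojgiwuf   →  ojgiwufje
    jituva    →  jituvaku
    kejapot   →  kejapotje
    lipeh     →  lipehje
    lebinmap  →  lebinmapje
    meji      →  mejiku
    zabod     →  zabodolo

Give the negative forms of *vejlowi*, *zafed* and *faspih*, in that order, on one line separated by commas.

vejlowiku, zafedolo, faspihje

The alternation tracks the final sound of the stem — -je when the stem ends in a voiceless consonant (*ojgiwuf*, *kejapot*, *lipeh*, *lebinmap*); -olo when the stem ends in a voiced consonant (*izutnul*, *zabod*); -ku when the stem ends in a vowel (*jituva*, *meji*).
The final sound of *vejlowi* is /i/, which is a vowel, so the suffix is -ku, giving *vejlowiku*.
*zafed* — final sound /d/ (a voiced consonant) → -olo → *zafedolo*.
Since the final sound of *faspih* is /h/ (a voiceless consonant), it takes -je, giving *faspihje*.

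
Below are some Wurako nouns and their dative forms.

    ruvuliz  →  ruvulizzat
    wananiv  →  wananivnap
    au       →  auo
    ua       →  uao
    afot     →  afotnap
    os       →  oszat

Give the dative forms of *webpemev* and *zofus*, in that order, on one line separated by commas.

The suffix is conditioned by the final sound: -zat when the stem ends in a sibilant (*ruvuliz*, *os*); -nap when the stem ends in a non-sibilant consonant (*wananiv*, *afot*); -o when the stem ends in a vowel (*au*, *ua*).
*webpemev* — final sound /v/ (a non-sibilant consonant) → -nap → *webpemevnap*.
Since the final sound of *zofus* is /s/ (a sibilant), it takes -zat, giving *zofuszat*.

webpemevnap, zofuszat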